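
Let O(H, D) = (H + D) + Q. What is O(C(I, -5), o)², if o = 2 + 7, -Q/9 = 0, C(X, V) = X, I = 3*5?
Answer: 576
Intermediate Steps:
I = 15
Q = 0 (Q = -9*0 = 0)
o = 9
O(H, D) = D + H (O(H, D) = (H + D) + 0 = (D + H) + 0 = D + H)
O(C(I, -5), o)² = (9 + 15)² = 24² = 576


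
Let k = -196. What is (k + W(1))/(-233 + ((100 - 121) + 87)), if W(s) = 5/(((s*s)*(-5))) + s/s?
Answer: 196/167 ≈ 1.1737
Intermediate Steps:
W(s) = 1 - 1/s**2 (W(s) = 5/((s**2*(-5))) + 1 = 5/((-5*s**2)) + 1 = 5*(-1/(5*s**2)) + 1 = -1/s**2 + 1 = 1 - 1/s**2)
(k + W(1))/(-233 + ((100 - 121) + 87)) = (-196 + (1 - 1/1**2))/(-233 + ((100 - 121) + 87)) = (-196 + (1 - 1*1))/(-233 + (-21 + 87)) = (-196 + (1 - 1))/(-233 + 66) = (-196 + 0)/(-167) = -196*(-1/167) = 196/167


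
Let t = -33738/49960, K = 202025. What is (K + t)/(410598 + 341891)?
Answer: 5046567631/18797175220 ≈ 0.26847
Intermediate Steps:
t = -16869/24980 (t = -33738*1/49960 = -16869/24980 ≈ -0.67530)
(K + t)/(410598 + 341891) = (202025 - 16869/24980)/(410598 + 341891) = (5046567631/24980)/752489 = (5046567631/24980)*(1/752489) = 5046567631/18797175220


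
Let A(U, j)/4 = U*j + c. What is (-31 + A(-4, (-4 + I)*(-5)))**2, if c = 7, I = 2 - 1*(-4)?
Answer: 24649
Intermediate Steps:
I = 6 (I = 2 + 4 = 6)
A(U, j) = 28 + 4*U*j (A(U, j) = 4*(U*j + 7) = 4*(7 + U*j) = 28 + 4*U*j)
(-31 + A(-4, (-4 + I)*(-5)))**2 = (-31 + (28 + 4*(-4)*((-4 + 6)*(-5))))**2 = (-31 + (28 + 4*(-4)*(2*(-5))))**2 = (-31 + (28 + 4*(-4)*(-10)))**2 = (-31 + (28 + 160))**2 = (-31 + 188)**2 = 157**2 = 24649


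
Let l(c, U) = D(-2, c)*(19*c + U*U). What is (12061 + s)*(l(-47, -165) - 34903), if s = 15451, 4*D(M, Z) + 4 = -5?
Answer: -2590254800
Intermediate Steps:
D(M, Z) = -9/4 (D(M, Z) = -1 + (¼)*(-5) = -1 - 5/4 = -9/4)
l(c, U) = -171*c/4 - 9*U²/4 (l(c, U) = -9*(19*c + U*U)/4 = -9*(19*c + U²)/4 = -9*(U² + 19*c)/4 = -171*c/4 - 9*U²/4)
(12061 + s)*(l(-47, -165) - 34903) = (12061 + 15451)*((-171/4*(-47) - 9/4*(-165)²) - 34903) = 27512*((8037/4 - 9/4*27225) - 34903) = 27512*((8037/4 - 245025/4) - 34903) = 27512*(-59247 - 34903) = 27512*(-94150) = -2590254800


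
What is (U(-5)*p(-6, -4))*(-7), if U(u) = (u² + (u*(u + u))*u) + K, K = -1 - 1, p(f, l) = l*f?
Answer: 38136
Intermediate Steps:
p(f, l) = f*l
K = -2
U(u) = -2 + u² + 2*u³ (U(u) = (u² + (u*(u + u))*u) - 2 = (u² + (u*(2*u))*u) - 2 = (u² + (2*u²)*u) - 2 = (u² + 2*u³) - 2 = -2 + u² + 2*u³)
(U(-5)*p(-6, -4))*(-7) = ((-2 + (-5)² + 2*(-5)³)*(-6*(-4)))*(-7) = ((-2 + 25 + 2*(-125))*24)*(-7) = ((-2 + 25 - 250)*24)*(-7) = -227*24*(-7) = -5448*(-7) = 38136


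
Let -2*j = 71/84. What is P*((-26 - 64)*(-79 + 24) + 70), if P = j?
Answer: -89105/42 ≈ -2121.5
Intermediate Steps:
j = -71/168 (j = -71/(2*84) = -½*71/84 = -71/168 ≈ -0.42262)
P = -71/168 ≈ -0.42262
P*((-26 - 64)*(-79 + 24) + 70) = -71*((-26 - 64)*(-79 + 24) + 70)/168 = -71*(-90*(-55) + 70)/168 = -71*(4950 + 70)/168 = -71/168*5020 = -89105/42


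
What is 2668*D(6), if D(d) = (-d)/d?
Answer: -2668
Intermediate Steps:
D(d) = -1
2668*D(6) = 2668*(-1) = -2668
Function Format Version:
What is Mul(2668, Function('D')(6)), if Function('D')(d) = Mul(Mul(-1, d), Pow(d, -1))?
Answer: -2668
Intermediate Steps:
Function('D')(d) = -1
Mul(2668, Function('D')(6)) = Mul(2668, -1) = -2668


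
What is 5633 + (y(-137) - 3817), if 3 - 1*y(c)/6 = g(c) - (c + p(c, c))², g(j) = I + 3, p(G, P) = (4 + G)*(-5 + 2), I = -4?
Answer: 413704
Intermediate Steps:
p(G, P) = -12 - 3*G (p(G, P) = (4 + G)*(-3) = -12 - 3*G)
g(j) = -1 (g(j) = -4 + 3 = -1)
y(c) = 24 + 6*(-12 - 2*c)² (y(c) = 18 - 6*(-1 - (c + (-12 - 3*c))²) = 18 - 6*(-1 - (-12 - 2*c)²) = 18 + (6 + 6*(-12 - 2*c)²) = 24 + 6*(-12 - 2*c)²)
5633 + (y(-137) - 3817) = 5633 + ((24 + 24*(6 - 137)²) - 3817) = 5633 + ((24 + 24*(-131)²) - 3817) = 5633 + ((24 + 24*17161) - 3817) = 5633 + ((24 + 411864) - 3817) = 5633 + (411888 - 3817) = 5633 + 408071 = 413704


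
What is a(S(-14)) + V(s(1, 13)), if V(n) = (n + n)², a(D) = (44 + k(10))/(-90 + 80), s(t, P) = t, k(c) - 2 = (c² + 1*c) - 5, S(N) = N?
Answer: -111/10 ≈ -11.100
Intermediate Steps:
k(c) = -3 + c + c² (k(c) = 2 + ((c² + 1*c) - 5) = 2 + ((c² + c) - 5) = 2 + ((c + c²) - 5) = 2 + (-5 + c + c²) = -3 + c + c²)
a(D) = -151/10 (a(D) = (44 + (-3 + 10 + 10²))/(-90 + 80) = (44 + (-3 + 10 + 100))/(-10) = (44 + 107)*(-⅒) = 151*(-⅒) = -151/10)
V(n) = 4*n² (V(n) = (2*n)² = 4*n²)
a(S(-14)) + V(s(1, 13)) = -151/10 + 4*1² = -151/10 + 4*1 = -151/10 + 4 = -111/10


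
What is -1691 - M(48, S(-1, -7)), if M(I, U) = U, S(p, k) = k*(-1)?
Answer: -1698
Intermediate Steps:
S(p, k) = -k
-1691 - M(48, S(-1, -7)) = -1691 - (-1)*(-7) = -1691 - 1*7 = -1691 - 7 = -1698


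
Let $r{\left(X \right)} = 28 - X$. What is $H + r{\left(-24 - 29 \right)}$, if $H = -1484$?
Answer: $-1403$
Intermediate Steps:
$H + r{\left(-24 - 29 \right)} = -1484 + \left(28 - \left(-24 - 29\right)\right) = -1484 + \left(28 - -53\right) = -1484 + \left(28 + 53\right) = -1484 + 81 = -1403$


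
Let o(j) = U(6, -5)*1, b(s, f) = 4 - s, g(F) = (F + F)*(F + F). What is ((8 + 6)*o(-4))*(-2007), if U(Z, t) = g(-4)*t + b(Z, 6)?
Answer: 9047556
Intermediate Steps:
g(F) = 4*F**2 (g(F) = (2*F)*(2*F) = 4*F**2)
U(Z, t) = 4 - Z + 64*t (U(Z, t) = (4*(-4)**2)*t + (4 - Z) = (4*16)*t + (4 - Z) = 64*t + (4 - Z) = 4 - Z + 64*t)
o(j) = -322 (o(j) = (4 - 1*6 + 64*(-5))*1 = (4 - 6 - 320)*1 = -322*1 = -322)
((8 + 6)*o(-4))*(-2007) = ((8 + 6)*(-322))*(-2007) = (14*(-322))*(-2007) = -4508*(-2007) = 9047556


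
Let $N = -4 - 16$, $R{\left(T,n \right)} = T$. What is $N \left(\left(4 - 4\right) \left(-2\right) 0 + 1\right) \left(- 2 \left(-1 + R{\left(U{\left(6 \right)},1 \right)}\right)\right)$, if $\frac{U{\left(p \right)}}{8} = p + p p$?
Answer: $13400$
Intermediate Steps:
$U{\left(p \right)} = 8 p + 8 p^{2}$ ($U{\left(p \right)} = 8 \left(p + p p\right) = 8 \left(p + p^{2}\right) = 8 p + 8 p^{2}$)
$N = -20$ ($N = -4 - 16 = -20$)
$N \left(\left(4 - 4\right) \left(-2\right) 0 + 1\right) \left(- 2 \left(-1 + R{\left(U{\left(6 \right)},1 \right)}\right)\right) = - 20 \left(\left(4 - 4\right) \left(-2\right) 0 + 1\right) \left(- 2 \left(-1 + 8 \cdot 6 \left(1 + 6\right)\right)\right) = - 20 \left(0 \left(-2\right) 0 + 1\right) \left(- 2 \left(-1 + 8 \cdot 6 \cdot 7\right)\right) = - 20 \left(0 \cdot 0 + 1\right) \left(- 2 \left(-1 + 336\right)\right) = - 20 \left(0 + 1\right) \left(\left(-2\right) 335\right) = \left(-20\right) 1 \left(-670\right) = \left(-20\right) \left(-670\right) = 13400$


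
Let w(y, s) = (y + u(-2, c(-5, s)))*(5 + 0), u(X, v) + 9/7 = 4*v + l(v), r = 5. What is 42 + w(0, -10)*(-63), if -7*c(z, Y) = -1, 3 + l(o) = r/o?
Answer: -9813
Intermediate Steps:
l(o) = -3 + 5/o
c(z, Y) = ⅐ (c(z, Y) = -⅐*(-1) = ⅐)
u(X, v) = -30/7 + 4*v + 5/v (u(X, v) = -9/7 + (4*v + (-3 + 5/v)) = -9/7 + (-3 + 4*v + 5/v) = -30/7 + 4*v + 5/v)
w(y, s) = 1095/7 + 5*y (w(y, s) = (y + (-30/7 + 4*(⅐) + 5/(⅐)))*(5 + 0) = (y + (-30/7 + 4/7 + 5*7))*5 = (y + (-30/7 + 4/7 + 35))*5 = (y + 219/7)*5 = (219/7 + y)*5 = 1095/7 + 5*y)
42 + w(0, -10)*(-63) = 42 + (1095/7 + 5*0)*(-63) = 42 + (1095/7 + 0)*(-63) = 42 + (1095/7)*(-63) = 42 - 9855 = -9813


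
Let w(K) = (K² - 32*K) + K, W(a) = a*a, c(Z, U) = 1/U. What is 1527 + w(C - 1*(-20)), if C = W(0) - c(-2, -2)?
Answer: 5247/4 ≈ 1311.8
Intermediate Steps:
W(a) = a²
C = ½ (C = 0² - 1/(-2) = 0 - 1*(-½) = 0 + ½ = ½ ≈ 0.50000)
w(K) = K² - 31*K
1527 + w(C - 1*(-20)) = 1527 + (½ - 1*(-20))*(-31 + (½ - 1*(-20))) = 1527 + (½ + 20)*(-31 + (½ + 20)) = 1527 + 41*(-31 + 41/2)/2 = 1527 + (41/2)*(-21/2) = 1527 - 861/4 = 5247/4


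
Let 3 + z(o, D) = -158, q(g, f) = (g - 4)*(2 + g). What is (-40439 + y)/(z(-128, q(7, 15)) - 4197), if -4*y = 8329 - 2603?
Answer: 83741/8716 ≈ 9.6077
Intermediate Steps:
y = -2863/2 (y = -(8329 - 2603)/4 = -1/4*5726 = -2863/2 ≈ -1431.5)
q(g, f) = (-4 + g)*(2 + g)
z(o, D) = -161 (z(o, D) = -3 - 158 = -161)
(-40439 + y)/(z(-128, q(7, 15)) - 4197) = (-40439 - 2863/2)/(-161 - 4197) = -83741/2/(-4358) = -83741/2*(-1/4358) = 83741/8716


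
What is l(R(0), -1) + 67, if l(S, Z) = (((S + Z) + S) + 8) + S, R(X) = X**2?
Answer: 74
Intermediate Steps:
l(S, Z) = 8 + Z + 3*S (l(S, Z) = ((Z + 2*S) + 8) + S = (8 + Z + 2*S) + S = 8 + Z + 3*S)
l(R(0), -1) + 67 = (8 - 1 + 3*0**2) + 67 = (8 - 1 + 3*0) + 67 = (8 - 1 + 0) + 67 = 7 + 67 = 74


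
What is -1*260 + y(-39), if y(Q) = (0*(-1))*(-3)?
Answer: -260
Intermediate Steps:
y(Q) = 0 (y(Q) = 0*(-3) = 0)
-1*260 + y(-39) = -1*260 + 0 = -260 + 0 = -260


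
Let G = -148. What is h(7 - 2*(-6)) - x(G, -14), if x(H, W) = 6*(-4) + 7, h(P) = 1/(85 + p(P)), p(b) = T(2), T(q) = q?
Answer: 1480/87 ≈ 17.012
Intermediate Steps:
p(b) = 2
h(P) = 1/87 (h(P) = 1/(85 + 2) = 1/87)
x(H, W) = -17 (x(H, W) = -24 + 7 = -17)
h(7 - 2*(-6)) - x(G, -14) = 1/87 - 1*(-17) = 1/87 + 17 = 1480/87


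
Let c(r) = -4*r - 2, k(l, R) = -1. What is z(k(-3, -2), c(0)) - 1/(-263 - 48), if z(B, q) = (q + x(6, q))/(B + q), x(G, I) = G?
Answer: -1241/933 ≈ -1.3301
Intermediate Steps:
c(r) = -2 - 4*r
z(B, q) = (6 + q)/(B + q) (z(B, q) = (q + 6)/(B + q) = (6 + q)/(B + q))
z(k(-3, -2), c(0)) - 1/(-263 - 48) = (6 + (-2 - 4*0))/(-1 + (-2 - 4*0)) - 1/(-263 - 48) = (6 + (-2 + 0))/(-1 + (-2 + 0)) - 1/(-311) = (6 - 2)/(-1 - 2) - 1*(-1/311) = 4/(-3) + 1/311 = -⅓*4 + 1/311 = -4/3 + 1/311 = -1241/933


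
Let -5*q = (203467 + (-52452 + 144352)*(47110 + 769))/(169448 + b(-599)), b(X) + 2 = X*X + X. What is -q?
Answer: 4400283567/2638240 ≈ 1667.9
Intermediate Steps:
b(X) = -2 + X + X² (b(X) = -2 + (X*X + X) = -2 + (X² + X) = -2 + (X + X²) = -2 + X + X²)
q = -4400283567/2638240 (q = -(203467 + (-52452 + 144352)*(47110 + 769))/(5*(169448 + (-2 - 599 + (-599)²))) = -(203467 + 91900*47879)/(5*(169448 + (-2 - 599 + 358801))) = -(203467 + 4400080100)/(5*(169448 + 358200)) = -4400283567/(5*527648) = -⅕*4400283567/527648 = -4400283567/2638240 ≈ -1667.9)
-q = -1*(-4400283567/2638240) = 4400283567/2638240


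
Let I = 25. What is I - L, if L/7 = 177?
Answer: -1214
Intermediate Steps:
L = 1239 (L = 7*177 = 1239)
I - L = 25 - 1*1239 = 25 - 1239 = -1214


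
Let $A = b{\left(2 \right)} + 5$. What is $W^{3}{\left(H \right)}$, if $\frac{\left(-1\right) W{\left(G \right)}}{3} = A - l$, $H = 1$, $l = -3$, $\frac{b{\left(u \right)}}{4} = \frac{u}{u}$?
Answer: $-46656$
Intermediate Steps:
$b{\left(u \right)} = 4$ ($b{\left(u \right)} = 4 \frac{u}{u} = 4 \cdot 1 = 4$)
$A = 9$ ($A = 4 + 5 = 9$)
$W{\left(G \right)} = -36$ ($W{\left(G \right)} = - 3 \left(9 - -3\right) = - 3 \left(9 + 3\right) = \left(-3\right) 12 = -36$)
$W^{3}{\left(H \right)} = \left(-36\right)^{3} = -46656$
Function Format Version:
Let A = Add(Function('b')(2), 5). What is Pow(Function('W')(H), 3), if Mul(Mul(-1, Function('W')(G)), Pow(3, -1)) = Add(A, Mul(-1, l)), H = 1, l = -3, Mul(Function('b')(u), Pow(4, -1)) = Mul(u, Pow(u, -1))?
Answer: -46656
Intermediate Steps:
Function('b')(u) = 4 (Function('b')(u) = Mul(4, Mul(u, Pow(u, -1))) = Mul(4, 1) = 4)
A = 9 (A = Add(4, 5) = 9)
Function('W')(G) = -36 (Function('W')(G) = Mul(-3, Add(9, Mul(-1, -3))) = Mul(-3, Add(9, 3)) = Mul(-3, 12) = -36)
Pow(Function('W')(H), 3) = Pow(-36, 3) = -46656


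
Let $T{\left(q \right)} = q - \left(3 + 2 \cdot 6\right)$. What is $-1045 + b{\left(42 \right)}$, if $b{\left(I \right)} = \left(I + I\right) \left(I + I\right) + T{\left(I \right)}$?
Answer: $6038$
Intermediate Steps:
$T{\left(q \right)} = -15 + q$ ($T{\left(q \right)} = q - \left(3 + 12\right) = q - 15 = -15 + q$)
$b{\left(I \right)} = -15 + I + 4 I^{2}$ ($b{\left(I \right)} = \left(I + I\right) \left(I + I\right) + \left(-15 + I\right) = 2 I 2 I + \left(-15 + I\right) = 4 I^{2} + \left(-15 + I\right) = -15 + I + 4 I^{2}$)
$-1045 + b{\left(42 \right)} = -1045 + \left(-15 + 42 + 4 \cdot 42^{2}\right) = -1045 + \left(-15 + 42 + 4 \cdot 1764\right) = -1045 + \left(-15 + 42 + 7056\right) = -1045 + 7083 = 6038$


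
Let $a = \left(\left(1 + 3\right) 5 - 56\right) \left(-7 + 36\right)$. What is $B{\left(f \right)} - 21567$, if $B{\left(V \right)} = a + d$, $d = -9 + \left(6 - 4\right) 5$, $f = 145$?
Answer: $-22610$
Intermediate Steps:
$a = -1044$ ($a = \left(4 \cdot 5 - 56\right) 29 = \left(20 - 56\right) 29 = \left(-36\right) 29 = -1044$)
$d = 1$ ($d = -9 + \left(6 - 4\right) 5 = -9 + 2 \cdot 5 = -9 + 10 = 1$)
$B{\left(V \right)} = -1043$ ($B{\left(V \right)} = -1044 + 1 = -1043$)
$B{\left(f \right)} - 21567 = -1043 - 21567 = -22610$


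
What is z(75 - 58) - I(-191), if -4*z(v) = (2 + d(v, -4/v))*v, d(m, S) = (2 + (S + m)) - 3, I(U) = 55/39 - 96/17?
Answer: -94495/1326 ≈ -71.263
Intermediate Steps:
I(U) = -2809/663 (I(U) = 55*(1/39) - 96*1/17 = 55/39 - 96/17 = -2809/663)
d(m, S) = -1 + S + m (d(m, S) = (2 + S + m) - 3 = -1 + S + m)
z(v) = -v*(1 + v - 4/v)/4 (z(v) = -(2 + (-1 - 4/v + v))*v/4 = -(2 + (-1 + v - 4/v))*v/4 = -(1 + v - 4/v)*v/4 = -v*(1 + v - 4/v)/4)
z(75 - 58) - I(-191) = (1 - (75 - 58)*(1 + (75 - 58))/4) - 1*(-2809/663) = (1 - 1/4*17*(1 + 17)) + 2809/663 = (1 - 1/4*17*18) + 2809/663 = (1 - 153/2) + 2809/663 = -151/2 + 2809/663 = -94495/1326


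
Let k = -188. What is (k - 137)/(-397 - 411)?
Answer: 325/808 ≈ 0.40223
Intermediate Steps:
(k - 137)/(-397 - 411) = (-188 - 137)/(-397 - 411) = -325/(-808) = -325*(-1/808) = 325/808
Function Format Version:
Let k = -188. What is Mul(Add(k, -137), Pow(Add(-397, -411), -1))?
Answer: Rational(325, 808) ≈ 0.40223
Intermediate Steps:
Mul(Add(k, -137), Pow(Add(-397, -411), -1)) = Mul(Add(-188, -137), Pow(Add(-397, -411), -1)) = Mul(-325, Pow(-808, -1)) = Mul(-325, Rational(-1, 808)) = Rational(325, 808)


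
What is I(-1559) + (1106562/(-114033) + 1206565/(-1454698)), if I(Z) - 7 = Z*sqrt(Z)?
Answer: -195372238561/55294525678 - 1559*I*sqrt(1559) ≈ -3.5333 - 61556.0*I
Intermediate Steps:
I(Z) = 7 + Z**(3/2) (I(Z) = 7 + Z*sqrt(Z) = 7 + Z**(3/2))
I(-1559) + (1106562/(-114033) + 1206565/(-1454698)) = (7 + (-1559)**(3/2)) + (1106562/(-114033) + 1206565/(-1454698)) = (7 - 1559*I*sqrt(1559)) + (1106562*(-1/114033) + 1206565*(-1/1454698)) = (7 - 1559*I*sqrt(1559)) + (-368854/38011 - 1206565/1454698) = (7 - 1559*I*sqrt(1559)) - 582433918307/55294525678 = -195372238561/55294525678 - 1559*I*sqrt(1559)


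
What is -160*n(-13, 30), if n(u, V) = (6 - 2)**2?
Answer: -2560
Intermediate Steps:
n(u, V) = 16 (n(u, V) = 4**2 = 16)
-160*n(-13, 30) = -160*16 = -2560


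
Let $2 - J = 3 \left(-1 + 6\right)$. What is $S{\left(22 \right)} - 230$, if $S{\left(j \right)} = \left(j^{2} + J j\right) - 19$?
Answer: $-51$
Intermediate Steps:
$J = -13$ ($J = 2 - 3 \left(-1 + 6\right) = 2 - 3 \cdot 5 = 2 - 15 = -13$)
$S{\left(j \right)} = -19 + j^{2} - 13 j$ ($S{\left(j \right)} = \left(j^{2} - 13 j\right) - 19 = -19 + j^{2} - 13 j$)
$S{\left(22 \right)} - 230 = \left(-19 + 22^{2} - 286\right) - 230 = \left(-19 + 484 - 286\right) - 230 = 179 - 230 = -51$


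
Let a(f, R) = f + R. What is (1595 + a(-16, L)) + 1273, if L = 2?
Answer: 2854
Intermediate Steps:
a(f, R) = R + f
(1595 + a(-16, L)) + 1273 = (1595 + (2 - 16)) + 1273 = (1595 - 14) + 1273 = 1581 + 1273 = 2854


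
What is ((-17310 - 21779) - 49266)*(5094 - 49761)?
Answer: 3946552785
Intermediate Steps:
((-17310 - 21779) - 49266)*(5094 - 49761) = (-39089 - 49266)*(-44667) = -88355*(-44667) = 3946552785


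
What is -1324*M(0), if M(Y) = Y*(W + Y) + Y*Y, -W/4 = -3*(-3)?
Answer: 0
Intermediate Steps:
W = -36 (W = -(-12)*(-3) = -4*9 = -36)
M(Y) = Y² + Y*(-36 + Y) (M(Y) = Y*(-36 + Y) + Y*Y = Y*(-36 + Y) + Y² = Y² + Y*(-36 + Y))
-1324*M(0) = -2648*0*(-18 + 0) = -2648*0*(-18) = -1324*0 = 0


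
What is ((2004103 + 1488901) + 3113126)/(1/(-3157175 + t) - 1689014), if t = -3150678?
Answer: -41670496938890/10654052026943 ≈ -3.9112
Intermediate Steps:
((2004103 + 1488901) + 3113126)/(1/(-3157175 + t) - 1689014) = ((2004103 + 1488901) + 3113126)/(1/(-3157175 - 3150678) - 1689014) = (3493004 + 3113126)/(1/(-6307853) - 1689014) = 6606130/(-1/6307853 - 1689014) = 6606130/(-10654052026943/6307853) = 6606130*(-6307853/10654052026943) = -41670496938890/10654052026943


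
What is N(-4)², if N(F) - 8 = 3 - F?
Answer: 225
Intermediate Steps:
N(F) = 11 - F (N(F) = 8 + (3 - F) = 11 - F)
N(-4)² = (11 - 1*(-4))² = (11 + 4)² = 15² = 225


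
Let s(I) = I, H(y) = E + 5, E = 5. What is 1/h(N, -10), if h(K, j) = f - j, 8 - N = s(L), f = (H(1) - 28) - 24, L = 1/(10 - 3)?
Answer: -1/32 ≈ -0.031250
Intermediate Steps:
L = 1/7 ≈ 0.14286
H(y) = 10 (H(y) = 5 + 5 = 10)
f = -42 (f = (10 - 28) - 24 = -18 - 24 = -42)
N = 55/7 (N = 8 - 1*1/7 = 8 - 1/7 = 55/7 ≈ 7.8571)
h(K, j) = -42 - j
1/h(N, -10) = 1/(-42 - 1*(-10)) = 1/(-42 + 10) = 1/(-32) = -1/32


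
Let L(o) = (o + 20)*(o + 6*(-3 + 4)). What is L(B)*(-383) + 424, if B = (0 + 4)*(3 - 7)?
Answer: 15744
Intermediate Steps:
B = -16 (B = 4*(-4) = -16)
L(o) = (6 + o)*(20 + o) (L(o) = (20 + o)*(o + 6*1) = (20 + o)*(o + 6) = (20 + o)*(6 + o) = (6 + o)*(20 + o))
L(B)*(-383) + 424 = (120 + (-16)² + 26*(-16))*(-383) + 424 = (120 + 256 - 416)*(-383) + 424 = -40*(-383) + 424 = 15320 + 424 = 15744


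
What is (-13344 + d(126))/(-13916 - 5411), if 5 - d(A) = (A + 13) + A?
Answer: 13604/19327 ≈ 0.70389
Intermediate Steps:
d(A) = -8 - 2*A (d(A) = 5 - ((A + 13) + A) = 5 - ((13 + A) + A) = 5 - (13 + 2*A) = 5 + (-13 - 2*A) = -8 - 2*A)
(-13344 + d(126))/(-13916 - 5411) = (-13344 + (-8 - 2*126))/(-13916 - 5411) = (-13344 + (-8 - 252))/(-19327) = (-13344 - 260)*(-1/19327) = -13604*(-1/19327) = 13604/19327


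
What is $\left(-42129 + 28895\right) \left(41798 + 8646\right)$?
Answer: $-667575896$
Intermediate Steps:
$\left(-42129 + 28895\right) \left(41798 + 8646\right) = \left(-13234\right) 50444 = -667575896$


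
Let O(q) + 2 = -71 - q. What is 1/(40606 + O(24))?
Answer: 1/40509 ≈ 2.4686e-5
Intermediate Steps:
O(q) = -73 - q (O(q) = -2 + (-71 - q) = -73 - q)
1/(40606 + O(24)) = 1/(40606 + (-73 - 1*24)) = 1/(40606 + (-73 - 24)) = 1/(40606 - 97) = 1/40509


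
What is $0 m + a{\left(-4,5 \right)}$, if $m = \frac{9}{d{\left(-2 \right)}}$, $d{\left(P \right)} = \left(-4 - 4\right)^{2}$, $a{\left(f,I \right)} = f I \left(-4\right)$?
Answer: $80$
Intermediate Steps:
$a{\left(f,I \right)} = - 4 I f$ ($a{\left(f,I \right)} = I f \left(-4\right) = - 4 I f$)
$d{\left(P \right)} = 64$ ($d{\left(P \right)} = \left(-8\right)^{2} = 64$)
$m = \frac{9}{64} \approx 0.14063$
$0 m + a{\left(-4,5 \right)} = 0 \cdot \frac{9}{64} - 20 \left(-4\right) = 0 + 80 = 80$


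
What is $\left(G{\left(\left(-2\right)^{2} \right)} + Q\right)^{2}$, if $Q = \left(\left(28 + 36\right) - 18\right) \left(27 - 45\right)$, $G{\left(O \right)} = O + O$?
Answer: $672400$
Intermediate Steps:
$G{\left(O \right)} = 2 O$
$Q = -828$ ($Q = \left(64 - 18\right) \left(-18\right) = 46 \left(-18\right) = -828$)
$\left(G{\left(\left(-2\right)^{2} \right)} + Q\right)^{2} = \left(2 \left(-2\right)^{2} - 828\right)^{2} = \left(2 \cdot 4 - 828\right)^{2} = \left(8 - 828\right)^{2} = \left(-820\right)^{2} = 672400$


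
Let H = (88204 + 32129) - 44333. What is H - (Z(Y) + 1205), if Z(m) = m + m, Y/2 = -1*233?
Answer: 75727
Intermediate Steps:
Y = -466 (Y = 2*(-1*233) = 2*(-233) = -466)
Z(m) = 2*m
H = 76000 (H = 120333 - 44333 = 76000)
H - (Z(Y) + 1205) = 76000 - (2*(-466) + 1205) = 76000 - (-932 + 1205) = 76000 - 1*273 = 76000 - 273 = 75727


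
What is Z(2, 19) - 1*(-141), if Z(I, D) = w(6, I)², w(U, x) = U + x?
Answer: 205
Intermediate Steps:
Z(I, D) = (6 + I)²
Z(2, 19) - 1*(-141) = (6 + 2)² - 1*(-141) = 8² + 141 = 64 + 141 = 205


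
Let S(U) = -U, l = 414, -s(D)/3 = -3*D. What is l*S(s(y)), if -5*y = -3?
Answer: -11178/5 ≈ -2235.6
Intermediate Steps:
y = ⅗ (y = -⅕*(-3) = ⅗ ≈ 0.60000)
s(D) = 9*D (s(D) = -(-9)*D = 9*D)
l*S(s(y)) = 414*(-9*3/5) = 414*(-1*27/5) = 414*(-27/5) = -11178/5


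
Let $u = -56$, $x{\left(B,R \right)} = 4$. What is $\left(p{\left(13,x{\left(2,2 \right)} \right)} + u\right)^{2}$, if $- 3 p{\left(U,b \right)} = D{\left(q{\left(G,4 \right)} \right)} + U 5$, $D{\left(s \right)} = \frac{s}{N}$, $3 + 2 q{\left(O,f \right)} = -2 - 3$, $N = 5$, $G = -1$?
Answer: $\frac{149769}{25} \approx 5990.8$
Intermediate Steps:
$q{\left(O,f \right)} = -4$ ($q{\left(O,f \right)} = - \frac{3}{2} + \frac{-2 - 3}{2} = - \frac{3}{2} + \frac{1}{2} \left(-5\right) = - \frac{3}{2} - \frac{5}{2} = -4$)
$D{\left(s \right)} = \frac{s}{5}$
$p{\left(U,b \right)} = \frac{4}{15} - \frac{5 U}{3}$ ($p{\left(U,b \right)} = - \frac{\frac{1}{5} \left(-4\right) + U 5}{3} = - \frac{- \frac{4}{5} + 5 U}{3} = \frac{4}{15} - \frac{5 U}{3}$)
$\left(p{\left(13,x{\left(2,2 \right)} \right)} + u\right)^{2} = \left(\left(\frac{4}{15} - \frac{65}{3}\right) - 56\right)^{2} = \left(- \frac{107}{5} - 56\right)^{2} = \left(- \frac{387}{5}\right)^{2} = \frac{149769}{25}$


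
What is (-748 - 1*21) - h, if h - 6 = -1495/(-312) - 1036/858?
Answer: -2672101/3432 ≈ -778.58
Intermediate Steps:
h = 32893/3432 (h = 6 + (-1495/(-312) - 1036/858) = 6 + (-1495*(-1/312) - 1036*1/858) = 6 + (115/24 - 518/429) = 6 + 12301/3432 = 32893/3432 ≈ 9.5842)
(-748 - 1*21) - h = (-748 - 1*21) - 1*32893/3432 = (-748 - 21) - 32893/3432 = -769 - 32893/3432 = -2672101/3432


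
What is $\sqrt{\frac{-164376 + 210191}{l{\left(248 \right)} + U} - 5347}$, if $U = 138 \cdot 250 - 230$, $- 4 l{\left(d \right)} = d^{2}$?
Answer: $\frac{i \sqrt{1907923734282}}{18894} \approx 73.107 i$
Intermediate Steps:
$l{\left(d \right)} = - \frac{d^{2}}{4}$
$U = 34270$ ($U = 34500 - 230 = 34270$)
$\sqrt{\frac{-164376 + 210191}{l{\left(248 \right)} + U} - 5347} = \sqrt{\frac{-164376 + 210191}{- \frac{248^{2}}{4} + 34270} - 5347} = \sqrt{\frac{45815}{\left(- \frac{1}{4}\right) 61504 + 34270} - 5347} = \sqrt{\frac{45815}{-15376 + 34270} - 5347} = \sqrt{\frac{45815}{18894} - 5347} = \sqrt{- \frac{100980403}{18894}} = \frac{i \sqrt{1907923734282}}{18894}$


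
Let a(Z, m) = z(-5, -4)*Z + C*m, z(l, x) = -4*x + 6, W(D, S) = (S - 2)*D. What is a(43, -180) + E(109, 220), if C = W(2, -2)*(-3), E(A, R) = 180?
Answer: -3194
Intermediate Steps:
W(D, S) = D*(-2 + S) (W(D, S) = (-2 + S)*D = D*(-2 + S))
C = 24 (C = (2*(-2 - 2))*(-3) = (2*(-4))*(-3) = -8*(-3) = 24)
z(l, x) = 6 - 4*x
a(Z, m) = 22*Z + 24*m (a(Z, m) = (6 - 4*(-4))*Z + 24*m = (6 + 16)*Z + 24*m = 22*Z + 24*m)
a(43, -180) + E(109, 220) = (22*43 + 24*(-180)) + 180 = (946 - 4320) + 180 = -3374 + 180 = -3194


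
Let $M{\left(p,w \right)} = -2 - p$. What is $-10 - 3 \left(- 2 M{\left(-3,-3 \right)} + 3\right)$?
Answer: $-13$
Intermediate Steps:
$-10 - 3 \left(- 2 M{\left(-3,-3 \right)} + 3\right) = -10 - 3 \left(- 2 \left(-2 - -3\right) + 3\right) = -10 - 3 \left(- 2 \left(-2 + 3\right) + 3\right) = -10 - 3 \left(\left(-2\right) 1 + 3\right) = -10 - 3 \left(-2 + 3\right) = -10 - 3 = -13$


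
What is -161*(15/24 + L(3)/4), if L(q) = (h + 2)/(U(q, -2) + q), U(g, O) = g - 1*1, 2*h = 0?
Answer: -4669/40 ≈ -116.72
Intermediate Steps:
h = 0 (h = (1/2)*0 = 0)
U(g, O) = -1 + g (U(g, O) = g - 1 = -1 + g)
L(q) = 2/(-1 + 2*q) (L(q) = (0 + 2)/((-1 + q) + q) = 2/(-1 + 2*q))
-161*(15/24 + L(3)/4) = -161*(15/24 + (2/(-1 + 2*3))/4) = -161*(15*(1/24) + (2/(-1 + 6))*(1/4)) = -161*(5/8 + (2/5)*(1/4)) = -161*(5/8 + 1/10) = -161*29/40 = -4669/40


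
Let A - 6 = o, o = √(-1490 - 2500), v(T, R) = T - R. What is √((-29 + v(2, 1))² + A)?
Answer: √(790 + I*√3990) ≈ 28.129 + 1.1228*I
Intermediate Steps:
o = I*√3990 (o = √(-3990) = I*√3990 ≈ 63.166*I)
A = 6 + I*√3990 ≈ 6.0 + 63.166*I
√((-29 + v(2, 1))² + A) = √((-29 + (2 - 1*1))² + (6 + I*√3990)) = √((-29 + (2 - 1))² + (6 + I*√3990)) = √((-29 + 1)² + (6 + I*√3990)) = √((-28)² + (6 + I*√3990)) = √(784 + (6 + I*√3990)) = √(790 + I*√3990)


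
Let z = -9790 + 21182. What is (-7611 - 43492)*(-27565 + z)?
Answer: 826488819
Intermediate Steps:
z = 11392
(-7611 - 43492)*(-27565 + z) = (-7611 - 43492)*(-27565 + 11392) = -51103*(-16173) = 826488819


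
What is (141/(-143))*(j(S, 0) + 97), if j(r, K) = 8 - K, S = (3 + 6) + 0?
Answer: -14805/143 ≈ -103.53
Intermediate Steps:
S = 9 (S = 9 + 0 = 9)
(141/(-143))*(j(S, 0) + 97) = (141/(-143))*((8 - 1*0) + 97) = (141*(-1/143))*((8 + 0) + 97) = -141*(8 + 97)/143 = -141/143*105 = -14805/143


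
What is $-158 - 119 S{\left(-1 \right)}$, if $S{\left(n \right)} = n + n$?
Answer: $80$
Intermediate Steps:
$S{\left(n \right)} = 2 n$
$-158 - 119 S{\left(-1 \right)} = -158 - 119 \cdot 2 \left(-1\right) = -158 - -238 = -158 + 238 = 80$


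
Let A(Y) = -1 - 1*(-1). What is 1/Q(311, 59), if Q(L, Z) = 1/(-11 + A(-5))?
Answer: -11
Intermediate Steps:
A(Y) = 0 (A(Y) = -1 + 1 = 0)
Q(L, Z) = -1/11 (Q(L, Z) = 1/(-11 + 0) = 1/(-11) = -1/11)
1/Q(311, 59) = 1/(-1/11) = -11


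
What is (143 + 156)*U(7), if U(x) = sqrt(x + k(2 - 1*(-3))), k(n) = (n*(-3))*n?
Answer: 598*I*sqrt(17) ≈ 2465.6*I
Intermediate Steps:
k(n) = -3*n**2 (k(n) = (-3*n)*n = -3*n**2)
U(x) = sqrt(-75 + x) (U(x) = sqrt(x - 3*(2 - 1*(-3))**2) = sqrt(x - 3*(2 + 3)**2) = sqrt(x - 3*5**2) = sqrt(x - 3*25) = sqrt(x - 75) = sqrt(-75 + x))
(143 + 156)*U(7) = (143 + 156)*sqrt(-75 + 7) = 299*sqrt(-68) = 299*(2*I*sqrt(17)) = 598*I*sqrt(17)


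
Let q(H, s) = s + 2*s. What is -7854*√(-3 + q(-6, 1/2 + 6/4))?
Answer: -7854*√3 ≈ -13604.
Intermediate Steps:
q(H, s) = 3*s
-7854*√(-3 + q(-6, 1/2 + 6/4)) = -7854*√(-3 + 3*(1/2 + 6/4)) = -7854*√(-3 + 3*(1*(½) + 6*(¼))) = -7854*√(-3 + 3*(½ + 3/2)) = -7854*√(-3 + 3*2) = -7854*√(-3 + 6) = -7854*√3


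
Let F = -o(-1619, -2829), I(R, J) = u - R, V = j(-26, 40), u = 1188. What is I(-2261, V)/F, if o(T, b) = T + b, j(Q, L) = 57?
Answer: 3449/4448 ≈ 0.77540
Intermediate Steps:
V = 57
I(R, J) = 1188 - R
F = 4448 (F = -(-1619 - 2829) = -1*(-4448) = 4448)
I(-2261, V)/F = (1188 - 1*(-2261))/4448 = (1188 + 2261)*(1/4448) = 3449*(1/4448) = 3449/4448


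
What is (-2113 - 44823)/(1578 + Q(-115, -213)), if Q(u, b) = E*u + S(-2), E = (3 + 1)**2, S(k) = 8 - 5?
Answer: 46936/259 ≈ 181.22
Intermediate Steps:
S(k) = 3
E = 16 (E = 4**2 = 16)
Q(u, b) = 3 + 16*u (Q(u, b) = 16*u + 3 = 3 + 16*u)
(-2113 - 44823)/(1578 + Q(-115, -213)) = (-2113 - 44823)/(1578 + (3 + 16*(-115))) = -46936/(1578 + (3 - 1840)) = -46936/(1578 - 1837) = -46936/(-259) = -46936*(-1/259) = 46936/259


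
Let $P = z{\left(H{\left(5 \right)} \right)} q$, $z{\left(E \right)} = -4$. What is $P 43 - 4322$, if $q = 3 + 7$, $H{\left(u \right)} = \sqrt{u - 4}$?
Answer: $-6042$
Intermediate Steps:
$H{\left(u \right)} = \sqrt{-4 + u}$
$q = 10$
$P = -40$ ($P = \left(-4\right) 10 = -40$)
$P 43 - 4322 = \left(-40\right) 43 - 4322 = -1720 - 4322 = -6042$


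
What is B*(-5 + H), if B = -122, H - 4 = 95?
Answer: -11468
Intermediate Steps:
H = 99 (H = 4 + 95 = 99)
B*(-5 + H) = -122*(-5 + 99) = -122*94 = -11468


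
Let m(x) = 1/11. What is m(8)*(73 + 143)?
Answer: 216/11 ≈ 19.636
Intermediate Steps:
m(x) = 1/11
m(8)*(73 + 143) = (73 + 143)/11 = (1/11)*216 = 216/11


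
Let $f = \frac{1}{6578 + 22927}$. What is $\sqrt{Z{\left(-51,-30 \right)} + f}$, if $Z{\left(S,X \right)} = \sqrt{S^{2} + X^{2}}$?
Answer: $\frac{\sqrt{29505 + 2611635075 \sqrt{389}}}{29505} \approx 7.6922$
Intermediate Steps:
$f = \frac{1}{29505} \approx 3.3893 \cdot 10^{-5}$
$\sqrt{Z{\left(-51,-30 \right)} + f} = \sqrt{\sqrt{\left(-51\right)^{2} + \left(-30\right)^{2}} + \frac{1}{29505}} = \sqrt{\sqrt{2601 + 900} + \frac{1}{29505}} = \sqrt{\sqrt{3501} + \frac{1}{29505}} = \sqrt{3 \sqrt{389} + \frac{1}{29505}} = \sqrt{\frac{1}{29505} + 3 \sqrt{389}}$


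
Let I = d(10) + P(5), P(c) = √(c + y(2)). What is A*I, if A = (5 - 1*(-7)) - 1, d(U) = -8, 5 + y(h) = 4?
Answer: -66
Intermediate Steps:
y(h) = -1 (y(h) = -5 + 4 = -1)
A = 11 (A = (5 + 7) - 1 = 12 - 1 = 11)
P(c) = √(-1 + c) (P(c) = √(c - 1) = √(-1 + c))
I = -6 (I = -8 + √(-1 + 5) = -8 + √4 = -8 + 2 = -6)
A*I = 11*(-6) = -66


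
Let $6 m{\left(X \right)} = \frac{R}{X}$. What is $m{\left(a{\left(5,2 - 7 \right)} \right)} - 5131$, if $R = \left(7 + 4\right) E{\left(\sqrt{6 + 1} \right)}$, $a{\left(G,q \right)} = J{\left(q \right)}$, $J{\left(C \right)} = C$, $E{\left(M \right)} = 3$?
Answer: $- \frac{51321}{10} \approx -5132.1$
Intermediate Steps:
$a{\left(G,q \right)} = q$
$R = 33$ ($R = \left(7 + 4\right) 3 = 11 \cdot 3 = 33$)
$m{\left(X \right)} = \frac{11}{2 X}$ ($m{\left(X \right)} = \frac{33 \frac{1}{X}}{6} = \frac{11}{2 X}$)
$m{\left(a{\left(5,2 - 7 \right)} \right)} - 5131 = \frac{11}{2 \left(2 - 7\right)} - 5131 = \frac{11}{2 \left(-5\right)} - 5131 = \frac{11}{2} \left(- \frac{1}{5}\right) - 5131 = - \frac{11}{10} - 5131 = - \frac{51321}{10}$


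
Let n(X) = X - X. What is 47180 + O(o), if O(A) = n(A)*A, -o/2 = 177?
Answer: 47180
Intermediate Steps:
o = -354 (o = -2*177 = -354)
n(X) = 0
O(A) = 0 (O(A) = 0*A = 0)
47180 + O(o) = 47180 + 0 = 47180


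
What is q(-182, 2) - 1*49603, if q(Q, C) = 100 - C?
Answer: -49505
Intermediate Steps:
q(-182, 2) - 1*49603 = (100 - 1*2) - 1*49603 = (100 - 2) - 49603 = 98 - 49603 = -49505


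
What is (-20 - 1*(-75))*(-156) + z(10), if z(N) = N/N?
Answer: -8579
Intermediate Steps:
z(N) = 1
(-20 - 1*(-75))*(-156) + z(10) = (-20 - 1*(-75))*(-156) + 1 = (-20 + 75)*(-156) + 1 = 55*(-156) + 1 = -8580 + 1 = -8579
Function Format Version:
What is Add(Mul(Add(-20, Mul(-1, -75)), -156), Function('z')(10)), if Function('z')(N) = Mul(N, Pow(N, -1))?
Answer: -8579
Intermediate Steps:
Function('z')(N) = 1
Add(Mul(Add(-20, Mul(-1, -75)), -156), Function('z')(10)) = Add(Mul(Add(-20, Mul(-1, -75)), -156), 1) = Add(Mul(Add(-20, 75), -156), 1) = Add(Mul(55, -156), 1) = Add(-8580, 1) = -8579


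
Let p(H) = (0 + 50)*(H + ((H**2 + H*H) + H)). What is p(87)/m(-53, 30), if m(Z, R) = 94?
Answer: 382800/47 ≈ 8144.7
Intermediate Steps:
p(H) = 100*H + 100*H**2 (p(H) = 50*(H + ((H**2 + H**2) + H)) = 50*(H + (2*H**2 + H)) = 50*(H + (H + 2*H**2)) = 50*(2*H + 2*H**2) = 100*H + 100*H**2)
p(87)/m(-53, 30) = (100*87*(1 + 87))/94 = (100*87*88)*(1/94) = 765600*(1/94) = 382800/47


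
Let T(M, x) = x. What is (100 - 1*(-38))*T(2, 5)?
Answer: 690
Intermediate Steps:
(100 - 1*(-38))*T(2, 5) = (100 - 1*(-38))*5 = (100 + 38)*5 = 138*5 = 690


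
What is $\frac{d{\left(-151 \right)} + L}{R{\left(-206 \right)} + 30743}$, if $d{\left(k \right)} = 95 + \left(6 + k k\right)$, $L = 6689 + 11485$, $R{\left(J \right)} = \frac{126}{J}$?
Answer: $\frac{2115414}{1583233} \approx 1.3361$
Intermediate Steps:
$L = 18174$
$d{\left(k \right)} = 101 + k^{2}$ ($d{\left(k \right)} = 95 + \left(6 + k^{2}\right) = 101 + k^{2}$)
$\frac{d{\left(-151 \right)} + L}{R{\left(-206 \right)} + 30743} = \frac{\left(101 + \left(-151\right)^{2}\right) + 18174}{\frac{126}{-206} + 30743} = \frac{\left(101 + 22801\right) + 18174}{126 \left(- \frac{1}{206}\right) + 30743} = \frac{22902 + 18174}{- \frac{63}{103} + 30743} = \frac{41076}{\frac{3166466}{103}} = 41076 \cdot \frac{103}{3166466} = \frac{2115414}{1583233}$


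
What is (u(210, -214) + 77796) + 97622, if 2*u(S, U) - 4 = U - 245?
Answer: 350381/2 ≈ 1.7519e+5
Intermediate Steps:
u(S, U) = -241/2 + U/2 (u(S, U) = 2 + (U - 245)/2 = 2 + (-245 + U)/2 = 2 + (-245/2 + U/2) = -241/2 + U/2)
(u(210, -214) + 77796) + 97622 = ((-241/2 + (½)*(-214)) + 77796) + 97622 = ((-241/2 - 107) + 77796) + 97622 = (-455/2 + 77796) + 97622 = 155137/2 + 97622 = 350381/2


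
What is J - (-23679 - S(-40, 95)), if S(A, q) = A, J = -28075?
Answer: -4436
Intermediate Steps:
J - (-23679 - S(-40, 95)) = -28075 - (-23679 - 1*(-40)) = -28075 - (-23679 + 40) = -28075 - 1*(-23639) = -28075 + 23639 = -4436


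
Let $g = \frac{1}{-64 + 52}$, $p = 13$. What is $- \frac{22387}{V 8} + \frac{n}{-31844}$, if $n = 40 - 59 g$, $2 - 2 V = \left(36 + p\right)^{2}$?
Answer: $\frac{2137381823}{916725072} \approx 2.3315$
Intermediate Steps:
$g = - \frac{1}{12}$ ($g = \frac{1}{-12} = - \frac{1}{12} \approx -0.083333$)
$V = - \frac{2399}{2}$ ($V = 1 - \frac{\left(36 + 13\right)^{2}}{2} = 1 - \frac{49^{2}}{2} = 1 - \frac{2401}{2} = - \frac{2399}{2} \approx -1199.5$)
$n = \frac{539}{12}$ ($n = 40 - - \frac{59}{12} = 40 + \frac{59}{12} = \frac{539}{12} \approx 44.917$)
$- \frac{22387}{V 8} + \frac{n}{-31844} = - \frac{22387}{\left(- \frac{2399}{2}\right) 8} + \frac{539}{12 \left(-31844\right)} = - \frac{22387}{-9596} + \frac{539}{12} \left(- \frac{1}{31844}\right) = \left(-22387\right) \left(- \frac{1}{9596}\right) - \frac{539}{382128} = \frac{22387}{9596} - \frac{539}{382128} = \frac{2137381823}{916725072}$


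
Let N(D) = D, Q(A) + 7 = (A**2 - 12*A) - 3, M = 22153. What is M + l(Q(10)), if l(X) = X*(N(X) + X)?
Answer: 23953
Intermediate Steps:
Q(A) = -10 + A**2 - 12*A (Q(A) = -7 + ((A**2 - 12*A) - 3) = -7 + (-3 + A**2 - 12*A) = -10 + A**2 - 12*A)
l(X) = 2*X**2 (l(X) = X*(X + X) = X*(2*X) = 2*X**2)
M + l(Q(10)) = 22153 + 2*(-10 + 10**2 - 12*10)**2 = 22153 + 2*(-10 + 100 - 120)**2 = 22153 + 2*(-30)**2 = 22153 + 2*900 = 22153 + 1800 = 23953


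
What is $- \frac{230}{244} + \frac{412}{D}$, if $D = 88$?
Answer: $\frac{2509}{671} \approx 3.7392$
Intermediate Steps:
$- \frac{230}{244} + \frac{412}{D} = - \frac{230}{244} + \frac{412}{88} = \left(-230\right) \frac{1}{244} + 412 \cdot \frac{1}{88} = - \frac{115}{122} + \frac{103}{22} = \frac{2509}{671}$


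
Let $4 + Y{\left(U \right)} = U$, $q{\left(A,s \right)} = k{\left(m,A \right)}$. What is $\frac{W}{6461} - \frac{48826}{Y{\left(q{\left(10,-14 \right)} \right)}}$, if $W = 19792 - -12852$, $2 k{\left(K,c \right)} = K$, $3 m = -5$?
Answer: $\frac{1893735392}{187369} \approx 10107.0$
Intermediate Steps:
$m = - \frac{5}{3}$ ($m = \frac{1}{3} \left(-5\right) = - \frac{5}{3} \approx -1.6667$)
$k{\left(K,c \right)} = \frac{K}{2}$
$q{\left(A,s \right)} = - \frac{5}{6}$ ($q{\left(A,s \right)} = \frac{1}{2} \left(- \frac{5}{3}\right) = - \frac{5}{6}$)
$Y{\left(U \right)} = -4 + U$
$W = 32644$ ($W = 19792 + 12852 = 32644$)
$\frac{W}{6461} - \frac{48826}{Y{\left(q{\left(10,-14 \right)} \right)}} = \frac{32644}{6461} - \frac{48826}{-4 - \frac{5}{6}} = 32644 \cdot \frac{1}{6461} - \frac{48826}{- \frac{29}{6}} = \frac{32644}{6461} - - \frac{292956}{29} = \frac{32644}{6461} + \frac{292956}{29} = \frac{1893735392}{187369}$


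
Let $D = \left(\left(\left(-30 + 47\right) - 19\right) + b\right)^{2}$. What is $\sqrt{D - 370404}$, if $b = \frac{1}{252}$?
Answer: $\frac{i \sqrt{23521882607}}{252} \approx 608.61 i$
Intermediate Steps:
$b = \frac{1}{252} \approx 0.0039683$
$D = \frac{253009}{63504}$ ($D = \left(\left(\left(-30 + 47\right) - 19\right) + \frac{1}{252}\right)^{2} = \left(\left(17 - 19\right) + \frac{1}{252}\right)^{2} = \left(-2 + \frac{1}{252}\right)^{2} = \left(- \frac{503}{252}\right)^{2} = \frac{253009}{63504} \approx 3.9841$)
$\sqrt{D - 370404} = \sqrt{\frac{253009}{63504} - 370404} = \sqrt{- \frac{23521882607}{63504}} = \frac{i \sqrt{23521882607}}{252}$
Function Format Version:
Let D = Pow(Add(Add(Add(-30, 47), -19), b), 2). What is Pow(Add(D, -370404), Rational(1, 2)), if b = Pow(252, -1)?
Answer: Mul(Rational(1, 252), I, Pow(23521882607, Rational(1, 2))) ≈ Mul(608.61, I)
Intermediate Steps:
b = Rational(1, 252) ≈ 0.0039683
D = Rational(253009, 63504) (D = Pow(Add(Add(Add(-30, 47), -19), Rational(1, 252)), 2) = Pow(Add(Add(17, -19), Rational(1, 252)), 2) = Pow(Add(-2, Rational(1, 252)), 2) = Pow(Rational(-503, 252), 2) = Rational(253009, 63504) ≈ 3.9841)
Pow(Add(D, -370404), Rational(1, 2)) = Pow(Add(Rational(253009, 63504), -370404), Rational(1, 2)) = Pow(Rational(-23521882607, 63504), Rational(1, 2)) = Mul(Rational(1, 252), I, Pow(23521882607, Rational(1, 2)))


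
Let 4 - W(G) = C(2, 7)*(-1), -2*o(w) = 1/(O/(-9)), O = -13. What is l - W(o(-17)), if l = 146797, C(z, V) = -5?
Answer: 146798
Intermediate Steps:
o(w) = -9/26 (o(w) = -1/(2*((-13/(-9)))) = -1/(2*((-13*(-1/9)))) = -1/(2*13/9) = -1/2*9/13 = -9/26)
W(G) = -1 (W(G) = 4 - (-5)*(-1) = 4 - 1*5 = 4 - 5 = -1)
l - W(o(-17)) = 146797 - 1*(-1) = 146797 + 1 = 146798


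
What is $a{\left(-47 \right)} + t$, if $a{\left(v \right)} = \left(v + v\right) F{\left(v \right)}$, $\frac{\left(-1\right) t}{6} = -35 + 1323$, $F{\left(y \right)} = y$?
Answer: $-3310$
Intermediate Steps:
$t = -7728$ ($t = - 6 \left(-35 + 1323\right) = \left(-6\right) 1288 = -7728$)
$a{\left(v \right)} = 2 v^{2}$ ($a{\left(v \right)} = \left(v + v\right) v = 2 v v = 2 v^{2}$)
$a{\left(-47 \right)} + t = 2 \left(-47\right)^{2} - 7728 = 2 \cdot 2209 - 7728 = 4418 - 7728 = -3310$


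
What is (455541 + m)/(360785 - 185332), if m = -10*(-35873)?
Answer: 814271/175453 ≈ 4.6410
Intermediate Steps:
m = 358730
(455541 + m)/(360785 - 185332) = (455541 + 358730)/(360785 - 185332) = 814271/175453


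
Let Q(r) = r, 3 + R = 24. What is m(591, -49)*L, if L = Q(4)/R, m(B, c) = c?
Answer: -28/3 ≈ -9.3333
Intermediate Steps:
R = 21 (R = -3 + 24 = 21)
L = 4/21 ≈ 0.19048
m(591, -49)*L = -49*4/21 = -28/3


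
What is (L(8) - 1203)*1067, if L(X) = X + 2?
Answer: -1272931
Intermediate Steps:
L(X) = 2 + X
(L(8) - 1203)*1067 = ((2 + 8) - 1203)*1067 = (10 - 1203)*1067 = -1193*1067 = -1272931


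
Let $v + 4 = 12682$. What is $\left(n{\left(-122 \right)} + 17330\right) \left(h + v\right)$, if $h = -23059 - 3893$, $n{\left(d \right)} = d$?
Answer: $-245626992$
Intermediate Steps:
$v = 12678$ ($v = -4 + 12682 = 12678$)
$h = -26952$ ($h = -23059 - 3893 = -26952$)
$\left(n{\left(-122 \right)} + 17330\right) \left(h + v\right) = \left(-122 + 17330\right) \left(-26952 + 12678\right) = 17208 \left(-14274\right) = -245626992$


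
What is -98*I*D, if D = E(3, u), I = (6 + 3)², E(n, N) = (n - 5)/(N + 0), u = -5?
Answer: -15876/5 ≈ -3175.2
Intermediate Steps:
E(n, N) = (-5 + n)/N
I = 81 (I = 9² = 81)
D = ⅖ (D = (-5 + 3)/(-5) = -⅕*(-2) = ⅖ ≈ 0.40000)
-98*I*D = -7938*2/5 = -98*162/5 = -15876/5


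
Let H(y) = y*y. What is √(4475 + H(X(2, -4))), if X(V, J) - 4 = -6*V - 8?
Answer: √4731 ≈ 68.782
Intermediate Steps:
X(V, J) = -4 - 6*V (X(V, J) = 4 + (-6*V - 8) = 4 + (-8 - 6*V) = -4 - 6*V)
H(y) = y²
√(4475 + H(X(2, -4))) = √(4475 + (-4 - 6*2)²) = √(4475 + (-4 - 12)²) = √(4475 + (-16)²) = √(4475 + 256) = √4731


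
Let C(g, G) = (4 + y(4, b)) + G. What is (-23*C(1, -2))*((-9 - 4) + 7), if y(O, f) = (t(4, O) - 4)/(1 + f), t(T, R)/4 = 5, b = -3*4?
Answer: 828/11 ≈ 75.273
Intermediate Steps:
b = -12
t(T, R) = 20 (t(T, R) = 4*5 = 20)
y(O, f) = 16/(1 + f) (y(O, f) = (20 - 4)/(1 + f) = 16/(1 + f))
C(g, G) = 28/11 + G (C(g, G) = (4 + 16/(1 - 12)) + G = (4 + 16/(-11)) + G = (4 + 16*(-1/11)) + G = (4 - 16/11) + G = 28/11 + G)
(-23*C(1, -2))*((-9 - 4) + 7) = (-23*(28/11 - 2))*((-9 - 4) + 7) = (-23*6/11)*(-13 + 7) = -138/11*(-6) = 828/11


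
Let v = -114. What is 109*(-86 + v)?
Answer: -21800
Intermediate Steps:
109*(-86 + v) = 109*(-86 - 114) = 109*(-200) = -21800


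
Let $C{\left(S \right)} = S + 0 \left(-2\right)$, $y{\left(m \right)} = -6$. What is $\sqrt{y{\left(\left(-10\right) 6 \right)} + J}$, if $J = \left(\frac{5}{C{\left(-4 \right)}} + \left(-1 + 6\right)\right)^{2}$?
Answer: $\frac{\sqrt{129}}{4} \approx 2.8395$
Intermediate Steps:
$C{\left(S \right)} = S$ ($C{\left(S \right)} = S + 0 = S$)
$J = \frac{225}{16}$ ($J = \left(\frac{5}{-4} + \left(-1 + 6\right)\right)^{2} = \left(5 \left(- \frac{1}{4}\right) + 5\right)^{2} = \left(- \frac{5}{4} + 5\right)^{2} = \left(\frac{15}{4}\right)^{2} = \frac{225}{16} \approx 14.063$)
$\sqrt{y{\left(\left(-10\right) 6 \right)} + J} = \sqrt{-6 + \frac{225}{16}} = \sqrt{\frac{129}{16}} = \frac{\sqrt{129}}{4}$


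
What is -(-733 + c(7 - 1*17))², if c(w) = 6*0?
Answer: -537289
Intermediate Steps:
c(w) = 0
-(-733 + c(7 - 1*17))² = -(-733 + 0)² = -1*(-733)² = -1*537289 = -537289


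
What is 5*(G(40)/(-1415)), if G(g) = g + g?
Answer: -80/283 ≈ -0.28269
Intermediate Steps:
G(g) = 2*g
5*(G(40)/(-1415)) = 5*((2*40)/(-1415)) = 5*(80*(-1/1415)) = 5*(-16/283) = -80/283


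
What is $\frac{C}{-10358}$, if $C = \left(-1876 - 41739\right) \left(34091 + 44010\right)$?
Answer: $\frac{3406375115}{10358} \approx 3.2886 \cdot 10^{5}$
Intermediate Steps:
$C = -3406375115$ ($C = \left(-43615\right) 78101 = -3406375115$)
$\frac{C}{-10358} = - \frac{3406375115}{-10358} = \left(-3406375115\right) \left(- \frac{1}{10358}\right) = \frac{3406375115}{10358}$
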